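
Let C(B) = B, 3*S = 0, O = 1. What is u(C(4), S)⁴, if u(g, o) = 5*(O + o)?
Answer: 625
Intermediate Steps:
S = 0 (S = (⅓)*0 = 0)
u(g, o) = 5 + 5*o (u(g, o) = 5*(1 + o) = 5 + 5*o)
u(C(4), S)⁴ = (5 + 5*0)⁴ = (5 + 0)⁴ = 5⁴ = 625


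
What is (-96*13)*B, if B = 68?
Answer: -84864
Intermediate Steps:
(-96*13)*B = -96*13*68 = -1248*68 = -84864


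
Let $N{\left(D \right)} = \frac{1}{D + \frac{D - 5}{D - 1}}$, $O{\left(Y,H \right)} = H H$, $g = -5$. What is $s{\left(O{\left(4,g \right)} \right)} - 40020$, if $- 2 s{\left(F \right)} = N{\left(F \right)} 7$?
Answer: $- \frac{6203121}{155} \approx -40020.0$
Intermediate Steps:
$O{\left(Y,H \right)} = H^{2}$
$N{\left(D \right)} = \frac{1}{D + \frac{-5 + D}{-1 + D}}$
$s{\left(F \right)} = - \frac{7 \left(-1 + F\right)}{2 \left(-5 + F^{2}\right)}$ ($s{\left(F \right)} = - \frac{\frac{-1 + F}{-5 + F^{2}} \cdot 7}{2} = - \frac{7 \frac{1}{-5 + F^{2}} \left(-1 + F\right)}{2} = - \frac{7 \left(-1 + F\right)}{2 \left(-5 + F^{2}\right)}$)
$s{\left(O{\left(4,g \right)} \right)} - 40020 = \frac{7 \left(1 - \left(-5\right)^{2}\right)}{2 \left(-5 + \left(\left(-5\right)^{2}\right)^{2}\right)} - 40020 = \frac{7 \left(1 - 25\right)}{2 \left(-5 + 25^{2}\right)} - 40020 = \frac{7 \left(1 - 25\right)}{2 \left(-5 + 625\right)} - 40020 = \frac{7}{2} \cdot \frac{1}{620} \left(-24\right) - 40020 = - \frac{21}{155} - 40020 = - \frac{6203121}{155}$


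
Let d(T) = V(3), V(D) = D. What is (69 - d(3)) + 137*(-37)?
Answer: -5003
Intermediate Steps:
d(T) = 3
(69 - d(3)) + 137*(-37) = (69 - 1*3) + 137*(-37) = (69 - 3) - 5069 = 66 - 5069 = -5003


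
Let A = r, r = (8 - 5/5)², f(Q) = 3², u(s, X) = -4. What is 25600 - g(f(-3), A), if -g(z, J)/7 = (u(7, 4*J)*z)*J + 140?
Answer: 14232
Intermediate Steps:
f(Q) = 9
r = 49 (r = (8 - 5*⅕)² = (8 - 1)² = 7² = 49)
A = 49
g(z, J) = -980 + 28*J*z (g(z, J) = -7*((-4*z)*J + 140) = -7*(-4*J*z + 140) = -7*(140 - 4*J*z) = -980 + 28*J*z)
25600 - g(f(-3), A) = 25600 - (-980 + 28*49*9) = 25600 - (-980 + 12348) = 25600 - 1*11368 = 25600 - 11368 = 14232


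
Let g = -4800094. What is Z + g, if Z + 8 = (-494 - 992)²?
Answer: -2591906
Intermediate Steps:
Z = 2208188 (Z = -8 + (-494 - 992)² = -8 + (-1486)² = -8 + 2208196 = 2208188)
Z + g = 2208188 - 4800094 = -2591906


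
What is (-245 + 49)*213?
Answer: -41748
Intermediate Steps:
(-245 + 49)*213 = -196*213 = -41748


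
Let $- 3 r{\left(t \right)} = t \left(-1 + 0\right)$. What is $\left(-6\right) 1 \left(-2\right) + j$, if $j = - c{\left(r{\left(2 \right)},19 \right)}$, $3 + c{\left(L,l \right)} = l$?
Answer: $-4$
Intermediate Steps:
$r{\left(t \right)} = \frac{t}{3}$ ($r{\left(t \right)} = - \frac{t \left(-1 + 0\right)}{3} = - \frac{t \left(-1\right)}{3} = - \frac{\left(-1\right) t}{3} = \frac{t}{3}$)
$c{\left(L,l \right)} = -3 + l$
$j = -16$ ($j = - (-3 + 19) = \left(-1\right) 16 = -16$)
$\left(-6\right) 1 \left(-2\right) + j = \left(-6\right) 1 \left(-2\right) - 16 = \left(-6\right) \left(-2\right) - 16 = 12 - 16 = -4$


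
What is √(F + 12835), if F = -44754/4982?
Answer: 2*√19896618382/2491 ≈ 113.25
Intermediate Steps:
F = -22377/2491 (F = -44754*1/4982 = -22377/2491 ≈ -8.9831)
√(F + 12835) = √(-22377/2491 + 12835) = √(31949608/2491) = 2*√19896618382/2491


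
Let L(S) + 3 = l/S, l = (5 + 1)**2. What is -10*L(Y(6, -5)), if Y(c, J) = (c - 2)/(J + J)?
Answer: 930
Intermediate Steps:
Y(c, J) = (-2 + c)/(2*J) (Y(c, J) = (-2 + c)/((2*J)) = (-2 + c)*(1/(2*J)) = (-2 + c)/(2*J))
l = 36 (l = 6**2 = 36)
L(S) = -3 + 36/S
-10*L(Y(6, -5)) = -10*(-3 + 36/(((1/2)*(-2 + 6)/(-5)))) = -10*(-3 + 36/(((1/2)*(-1/5)*4))) = -10*(-3 + 36/(-2/5)) = -10*(-3 + 36*(-5/2)) = -10*(-3 - 90) = -10*(-93) = 930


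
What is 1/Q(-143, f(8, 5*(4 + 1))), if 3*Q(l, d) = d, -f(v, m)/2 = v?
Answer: -3/16 ≈ -0.18750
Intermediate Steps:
f(v, m) = -2*v
Q(l, d) = d/3
1/Q(-143, f(8, 5*(4 + 1))) = 1/((-2*8)/3) = 1/((1/3)*(-16)) = 1/(-16/3) = -3/16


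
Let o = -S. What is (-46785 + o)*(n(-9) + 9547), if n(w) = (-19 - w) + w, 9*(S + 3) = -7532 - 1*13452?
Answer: -1270571504/3 ≈ -4.2352e+8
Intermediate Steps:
S = -21011/9 (S = -3 + (-7532 - 1*13452)/9 = -3 + (-7532 - 13452)/9 = -3 + (⅑)*(-20984) = -3 - 20984/9 = -21011/9 ≈ -2334.6)
n(w) = -19
o = 21011/9 (o = -1*(-21011/9) = 21011/9 ≈ 2334.6)
(-46785 + o)*(n(-9) + 9547) = (-46785 + 21011/9)*(-19 + 9547) = -400054/9*9528 = -1270571504/3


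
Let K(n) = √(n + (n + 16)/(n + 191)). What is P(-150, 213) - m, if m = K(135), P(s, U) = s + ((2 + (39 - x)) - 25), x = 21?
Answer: -155 - √14396486/326 ≈ -166.64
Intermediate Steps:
K(n) = √(n + (16 + n)/(191 + n))
P(s, U) = -5 + s (P(s, U) = s + ((2 + (39 - 1*21)) - 25) = s + ((2 + (39 - 21)) - 25) = s + ((2 + 18) - 25) = s + (20 - 25) = s - 5 = -5 + s)
m = √14396486/326 (m = √((16 + 135 + 135*(191 + 135))/(191 + 135)) = √((16 + 135 + 135*326)/326) = √((16 + 135 + 44010)/326) = √((1/326)*44161) = √(44161/326) = √14396486/326 ≈ 11.639)
P(-150, 213) - m = (-5 - 150) - √14396486/326 = -155 - √14396486/326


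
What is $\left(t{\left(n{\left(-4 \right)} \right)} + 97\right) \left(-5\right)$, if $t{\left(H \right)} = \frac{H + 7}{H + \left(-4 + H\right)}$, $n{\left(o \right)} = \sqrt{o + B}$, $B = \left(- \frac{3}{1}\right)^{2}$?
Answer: $- \frac{1065}{2} - \frac{45 \sqrt{5}}{2} \approx -582.81$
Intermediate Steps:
$B = 9$ ($B = \left(\left(-3\right) 1\right)^{2} = \left(-3\right)^{2} = 9$)
$n{\left(o \right)} = \sqrt{9 + o}$ ($n{\left(o \right)} = \sqrt{o + 9} = \sqrt{9 + o}$)
$t{\left(H \right)} = \frac{7 + H}{-4 + 2 H}$
$\left(t{\left(n{\left(-4 \right)} \right)} + 97\right) \left(-5\right) = \left(\frac{7 + \sqrt{9 - 4}}{2 \left(-2 + \sqrt{9 - 4}\right)} + 97\right) \left(-5\right) = \left(\frac{7 + \sqrt{5}}{2 \left(-2 + \sqrt{5}\right)} + 97\right) \left(-5\right) = \left(97 + \frac{7 + \sqrt{5}}{2 \left(-2 + \sqrt{5}\right)}\right) \left(-5\right) = -485 - \frac{5 \left(7 + \sqrt{5}\right)}{2 \left(-2 + \sqrt{5}\right)}$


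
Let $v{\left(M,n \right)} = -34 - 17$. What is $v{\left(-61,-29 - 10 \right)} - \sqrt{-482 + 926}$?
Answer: $-51 - 2 \sqrt{111} \approx -72.071$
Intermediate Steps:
$v{\left(M,n \right)} = -51$ ($v{\left(M,n \right)} = -34 - 17 = -51$)
$v{\left(-61,-29 - 10 \right)} - \sqrt{-482 + 926} = -51 - \sqrt{-482 + 926} = -51 - \sqrt{444} = -51 - 2 \sqrt{111}$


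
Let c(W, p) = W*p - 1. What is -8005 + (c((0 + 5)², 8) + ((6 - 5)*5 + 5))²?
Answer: 35676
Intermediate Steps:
c(W, p) = -1 + W*p
-8005 + (c((0 + 5)², 8) + ((6 - 5)*5 + 5))² = -8005 + ((-1 + (0 + 5)²*8) + ((6 - 5)*5 + 5))² = -8005 + ((-1 + 5²*8) + (1*5 + 5))² = -8005 + ((-1 + 25*8) + (5 + 5))² = -8005 + ((-1 + 200) + 10)² = -8005 + (199 + 10)² = -8005 + 209² = -8005 + 43681 = 35676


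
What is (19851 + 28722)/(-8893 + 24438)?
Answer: 48573/15545 ≈ 3.1247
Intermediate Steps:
(19851 + 28722)/(-8893 + 24438) = 48573/15545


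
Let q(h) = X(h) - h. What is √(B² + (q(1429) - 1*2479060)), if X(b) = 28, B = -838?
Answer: 17*I*√6153 ≈ 1333.5*I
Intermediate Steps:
q(h) = 28 - h
√(B² + (q(1429) - 1*2479060)) = √((-838)² + ((28 - 1*1429) - 1*2479060)) = √(702244 + ((28 - 1429) - 2479060)) = √(702244 + (-1401 - 2479060)) = √(702244 - 2480461) = √(-1778217) = 17*I*√6153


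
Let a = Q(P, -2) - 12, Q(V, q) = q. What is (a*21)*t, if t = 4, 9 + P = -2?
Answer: -1176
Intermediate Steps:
P = -11 (P = -9 - 2 = -11)
a = -14 (a = -2 - 12 = -14)
(a*21)*t = -14*21*4 = -294*4 = -1176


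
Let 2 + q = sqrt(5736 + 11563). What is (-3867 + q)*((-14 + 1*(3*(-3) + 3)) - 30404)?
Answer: 117710456 - 30424*sqrt(17299) ≈ 1.1371e+8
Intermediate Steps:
q = -2 + sqrt(17299) (q = -2 + sqrt(5736 + 11563) = -2 + sqrt(17299) ≈ 129.53)
(-3867 + q)*((-14 + 1*(3*(-3) + 3)) - 30404) = (-3867 + (-2 + sqrt(17299)))*((-14 + 1*(3*(-3) + 3)) - 30404) = (-3869 + sqrt(17299))*((-14 + 1*(-9 + 3)) - 30404) = (-3869 + sqrt(17299))*((-14 + 1*(-6)) - 30404) = (-3869 + sqrt(17299))*((-14 - 6) - 30404) = (-3869 + sqrt(17299))*(-20 - 30404) = (-3869 + sqrt(17299))*(-30424) = 117710456 - 30424*sqrt(17299)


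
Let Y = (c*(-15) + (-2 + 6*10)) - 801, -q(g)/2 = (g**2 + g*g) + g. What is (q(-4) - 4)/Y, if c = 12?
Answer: 60/923 ≈ 0.065005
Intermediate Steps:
q(g) = -4*g**2 - 2*g (q(g) = -2*((g**2 + g*g) + g) = -2*((g**2 + g**2) + g) = -2*(2*g**2 + g) = -2*(g + 2*g**2) = -4*g**2 - 2*g)
Y = -923 (Y = (12*(-15) + (-2 + 6*10)) - 801 = (-180 + (-2 + 60)) - 801 = (-180 + 58) - 801 = -122 - 801 = -923)
(q(-4) - 4)/Y = (-2*(-4)*(1 + 2*(-4)) - 4)/(-923) = -(-2*(-4)*(1 - 8) - 4)/923 = -(-2*(-4)*(-7) - 4)/923 = -(-56 - 4)/923 = -1/923*(-60) = 60/923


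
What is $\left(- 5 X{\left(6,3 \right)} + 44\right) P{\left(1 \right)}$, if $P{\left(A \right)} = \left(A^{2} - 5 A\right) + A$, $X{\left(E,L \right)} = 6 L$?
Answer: $138$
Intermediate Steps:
$P{\left(A \right)} = A^{2} - 4 A$
$\left(- 5 X{\left(6,3 \right)} + 44\right) P{\left(1 \right)} = \left(- 5 \cdot 6 \cdot 3 + 44\right) 1 \left(-4 + 1\right) = \left(\left(-5\right) 18 + 44\right) 1 \left(-3\right) = \left(-90 + 44\right) \left(-3\right) = \left(-46\right) \left(-3\right) = 138$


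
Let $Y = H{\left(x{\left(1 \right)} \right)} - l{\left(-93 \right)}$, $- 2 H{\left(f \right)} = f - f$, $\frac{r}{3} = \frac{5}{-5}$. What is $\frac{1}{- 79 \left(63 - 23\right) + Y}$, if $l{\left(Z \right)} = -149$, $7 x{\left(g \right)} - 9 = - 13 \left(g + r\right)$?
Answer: $- \frac{1}{3011} \approx -0.00033212$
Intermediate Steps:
$r = -3$ ($r = 3 \frac{5}{-5} = 3 \cdot 5 \left(- \frac{1}{5}\right) = 3 \left(-1\right) = -3$)
$x{\left(g \right)} = \frac{48}{7} - \frac{13 g}{7}$ ($x{\left(g \right)} = \frac{9}{7} + \frac{\left(-13\right) \left(g - 3\right)}{7} = \frac{9}{7} + \frac{\left(-13\right) \left(-3 + g\right)}{7} = \frac{9}{7} + \frac{39 - 13 g}{7} = \frac{9}{7} - \left(- \frac{39}{7} + \frac{13 g}{7}\right) = \frac{48}{7} - \frac{13 g}{7}$)
$H{\left(f \right)} = 0$ ($H{\left(f \right)} = - \frac{f - f}{2} = \left(- \frac{1}{2}\right) 0 = 0$)
$Y = 149$ ($Y = 0 - -149 = 0 + 149 = 149$)
$\frac{1}{- 79 \left(63 - 23\right) + Y} = \frac{1}{- 79 \left(63 - 23\right) + 149} = \frac{1}{\left(-79\right) 40 + 149} = \frac{1}{-3160 + 149} = \frac{1}{-3011} = - \frac{1}{3011}$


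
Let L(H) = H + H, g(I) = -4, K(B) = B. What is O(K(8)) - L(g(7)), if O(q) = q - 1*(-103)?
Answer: 119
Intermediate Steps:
O(q) = 103 + q (O(q) = q + 103 = 103 + q)
L(H) = 2*H
O(K(8)) - L(g(7)) = (103 + 8) - 2*(-4) = 111 - 1*(-8) = 111 + 8 = 119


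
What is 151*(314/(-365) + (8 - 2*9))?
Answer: -598564/365 ≈ -1639.9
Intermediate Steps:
151*(314/(-365) + (8 - 2*9)) = 151*(314*(-1/365) + (8 - 18)) = 151*(-314/365 - 10) = 151*(-3964/365) = -598564/365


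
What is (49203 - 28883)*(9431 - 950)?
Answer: 172333920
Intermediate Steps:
(49203 - 28883)*(9431 - 950) = 20320*8481 = 172333920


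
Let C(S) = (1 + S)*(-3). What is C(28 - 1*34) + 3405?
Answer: 3420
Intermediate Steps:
C(S) = -3 - 3*S
C(28 - 1*34) + 3405 = (-3 - 3*(28 - 1*34)) + 3405 = (-3 - 3*(28 - 34)) + 3405 = (-3 - 3*(-6)) + 3405 = (-3 + 18) + 3405 = 15 + 3405 = 3420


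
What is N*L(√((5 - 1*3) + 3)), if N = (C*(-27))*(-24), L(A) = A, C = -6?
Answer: -3888*√5 ≈ -8693.8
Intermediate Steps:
N = -3888 (N = -6*(-27)*(-24) = 162*(-24) = -3888)
N*L(√((5 - 1*3) + 3)) = -3888*√((5 - 1*3) + 3) = -3888*√((5 - 3) + 3) = -3888*√(2 + 3) = -3888*√5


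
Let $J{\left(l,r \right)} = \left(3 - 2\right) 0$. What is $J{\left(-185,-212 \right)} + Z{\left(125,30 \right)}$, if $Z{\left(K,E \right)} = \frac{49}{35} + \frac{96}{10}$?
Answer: $11$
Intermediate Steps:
$J{\left(l,r \right)} = 0$ ($J{\left(l,r \right)} = 1 \cdot 0 = 0$)
$Z{\left(K,E \right)} = 11$ ($Z{\left(K,E \right)} = 49 \cdot \frac{1}{35} + 96 \cdot \frac{1}{10} = \frac{7}{5} + \frac{48}{5} = 11$)
$J{\left(-185,-212 \right)} + Z{\left(125,30 \right)} = 0 + 11 = 11$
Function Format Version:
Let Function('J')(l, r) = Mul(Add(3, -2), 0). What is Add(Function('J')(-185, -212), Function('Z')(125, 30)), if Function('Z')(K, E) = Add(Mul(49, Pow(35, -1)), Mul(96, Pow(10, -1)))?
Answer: 11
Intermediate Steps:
Function('J')(l, r) = 0 (Function('J')(l, r) = Mul(1, 0) = 0)
Function('Z')(K, E) = 11 (Function('Z')(K, E) = Add(Mul(49, Rational(1, 35)), Mul(96, Rational(1, 10))) = Add(Rational(7, 5), Rational(48, 5)) = 11)
Add(Function('J')(-185, -212), Function('Z')(125, 30)) = Add(0, 11) = 11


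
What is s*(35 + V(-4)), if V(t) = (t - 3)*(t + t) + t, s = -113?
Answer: -9831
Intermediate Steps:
V(t) = t + 2*t*(-3 + t) (V(t) = (-3 + t)*(2*t) + t = 2*t*(-3 + t) + t = t + 2*t*(-3 + t))
s*(35 + V(-4)) = -113*(35 - 4*(-5 + 2*(-4))) = -113*(35 - 4*(-5 - 8)) = -113*(35 - 4*(-13)) = -113*(35 + 52) = -113*87 = -9831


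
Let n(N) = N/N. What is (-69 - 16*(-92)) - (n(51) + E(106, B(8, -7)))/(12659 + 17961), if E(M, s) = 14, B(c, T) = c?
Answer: 8591969/6124 ≈ 1403.0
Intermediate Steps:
n(N) = 1
(-69 - 16*(-92)) - (n(51) + E(106, B(8, -7)))/(12659 + 17961) = (-69 - 16*(-92)) - (1 + 14)/(12659 + 17961) = (-69 + 1472) - 15/30620 = 1403 - 15/30620 = 1403 - 1*3/6124 = 1403 - 3/6124 = 8591969/6124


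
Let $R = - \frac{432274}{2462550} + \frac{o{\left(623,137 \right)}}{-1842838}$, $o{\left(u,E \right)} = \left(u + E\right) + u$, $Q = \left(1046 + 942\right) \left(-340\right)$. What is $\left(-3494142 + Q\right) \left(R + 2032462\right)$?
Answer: $- \frac{9615616495816055046251839}{1134520179225} \approx -8.4755 \cdot 10^{12}$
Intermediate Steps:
$Q = -675920$ ($Q = 1988 \left(-340\right) = -675920$)
$o{\left(u,E \right)} = E + 2 u$ ($o{\left(u,E \right)} = \left(E + u\right) + u = E + 2 u$)
$R = - \frac{400008330131}{2269040358450}$ ($R = - \frac{432274}{2462550} + \frac{137 + 2 \cdot 623}{-1842838} = \left(-432274\right) \frac{1}{2462550} + \left(137 + 1246\right) \left(- \frac{1}{1842838}\right) = - \frac{216137}{1231275} + 1383 \left(- \frac{1}{1842838}\right) = - \frac{216137}{1231275} - \frac{1383}{1842838} = - \frac{400008330131}{2269040358450} \approx -0.17629$)
$\left(-3494142 + Q\right) \left(R + 2032462\right) = \left(-3494142 - 675920\right) \left(- \frac{400008330131}{2269040358450} + 2032462\right) = \left(-4170062\right) \frac{4611737905007673769}{2269040358450} = - \frac{9615616495816055046251839}{1134520179225}$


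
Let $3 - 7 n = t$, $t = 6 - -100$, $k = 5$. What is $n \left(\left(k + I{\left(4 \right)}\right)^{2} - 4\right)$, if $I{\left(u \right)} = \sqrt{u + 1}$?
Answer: $- \frac{2678}{7} - \frac{1030 \sqrt{5}}{7} \approx -711.59$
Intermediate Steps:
$I{\left(u \right)} = \sqrt{1 + u}$
$t = 106$ ($t = 6 + 100 = 106$)
$n = - \frac{103}{7}$ ($n = \frac{3}{7} - \frac{106}{7} = - \frac{103}{7} \approx -14.714$)
$n \left(\left(k + I{\left(4 \right)}\right)^{2} - 4\right) = - \frac{103 \left(\left(5 + \sqrt{1 + 4}\right)^{2} - 4\right)}{7} = - \frac{103 \left(\left(5 + \sqrt{5}\right)^{2} - 4\right)}{7} = - \frac{103 \left(-4 + \left(5 + \sqrt{5}\right)^{2}\right)}{7} = \frac{412}{7} - \frac{103 \left(5 + \sqrt{5}\right)^{2}}{7}$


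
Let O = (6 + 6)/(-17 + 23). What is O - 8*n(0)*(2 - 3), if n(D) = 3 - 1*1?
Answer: 18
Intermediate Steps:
n(D) = 2 (n(D) = 3 - 1 = 2)
O = 2 (O = 12/6 = 12*(⅙) = 2)
O - 8*n(0)*(2 - 3) = 2 - 16*(2 - 3) = 2 - 16*(-1) = 2 - 8*(-2) = 2 + 16 = 18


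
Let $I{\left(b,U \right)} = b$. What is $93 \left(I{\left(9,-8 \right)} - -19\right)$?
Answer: $2604$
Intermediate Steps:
$93 \left(I{\left(9,-8 \right)} - -19\right) = 93 \left(9 - -19\right) = 93 \left(9 + 19\right) = 93 \cdot 28 = 2604$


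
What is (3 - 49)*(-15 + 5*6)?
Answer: -690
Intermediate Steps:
(3 - 49)*(-15 + 5*6) = -46*(-15 + 30) = -46*15 = -690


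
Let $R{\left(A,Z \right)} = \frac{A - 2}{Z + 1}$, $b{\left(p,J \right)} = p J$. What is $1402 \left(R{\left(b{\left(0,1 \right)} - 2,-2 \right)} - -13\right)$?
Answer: $23834$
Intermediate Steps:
$b{\left(p,J \right)} = J p$
$R{\left(A,Z \right)} = \frac{-2 + A}{1 + Z}$
$1402 \left(R{\left(b{\left(0,1 \right)} - 2,-2 \right)} - -13\right) = 1402 \left(\frac{-2 + \left(1 \cdot 0 - 2\right)}{1 - 2} - -13\right) = 1402 \left(\frac{-2 + \left(0 - 2\right)}{-1} + 13\right) = 1402 \left(- (-2 - 2) + 13\right) = 1402 \left(\left(-1\right) \left(-4\right) + 13\right) = 1402 \left(4 + 13\right) = 1402 \cdot 17 = 23834$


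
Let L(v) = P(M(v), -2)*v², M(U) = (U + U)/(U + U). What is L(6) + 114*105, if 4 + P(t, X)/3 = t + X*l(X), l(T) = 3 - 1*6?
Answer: 12294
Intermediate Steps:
l(T) = -3 (l(T) = 3 - 6 = -3)
M(U) = 1 (M(U) = (2*U)/((2*U)) = (2*U)*(1/(2*U)) = 1)
P(t, X) = -12 - 9*X + 3*t (P(t, X) = -12 + 3*(t + X*(-3)) = -12 + 3*(t - 3*X) = -12 + (-9*X + 3*t) = -12 - 9*X + 3*t)
L(v) = 9*v² (L(v) = (-12 - 9*(-2) + 3*1)*v² = (-12 + 18 + 3)*v² = 9*v²)
L(6) + 114*105 = 9*6² + 114*105 = 9*36 + 11970 = 324 + 11970 = 12294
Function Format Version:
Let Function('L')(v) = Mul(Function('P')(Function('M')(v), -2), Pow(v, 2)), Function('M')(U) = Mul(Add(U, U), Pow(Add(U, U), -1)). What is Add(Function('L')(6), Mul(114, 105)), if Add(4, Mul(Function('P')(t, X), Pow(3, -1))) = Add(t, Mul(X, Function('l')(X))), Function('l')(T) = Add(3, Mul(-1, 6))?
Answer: 12294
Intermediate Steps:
Function('l')(T) = -3 (Function('l')(T) = Add(3, -6) = -3)
Function('M')(U) = 1 (Function('M')(U) = Mul(Mul(2, U), Pow(Mul(2, U), -1)) = Mul(Mul(2, U), Mul(Rational(1, 2), Pow(U, -1))) = 1)
Function('P')(t, X) = Add(-12, Mul(-9, X), Mul(3, t)) (Function('P')(t, X) = Add(-12, Mul(3, Add(t, Mul(X, -3)))) = Add(-12, Mul(3, Add(t, Mul(-3, X)))) = Add(-12, Add(Mul(-9, X), Mul(3, t))) = Add(-12, Mul(-9, X), Mul(3, t)))
Function('L')(v) = Mul(9, Pow(v, 2)) (Function('L')(v) = Mul(Add(-12, Mul(-9, -2), Mul(3, 1)), Pow(v, 2)) = Mul(Add(-12, 18, 3), Pow(v, 2)) = Mul(9, Pow(v, 2)))
Add(Function('L')(6), Mul(114, 105)) = Add(Mul(9, Pow(6, 2)), Mul(114, 105)) = Add(Mul(9, 36), 11970) = Add(324, 11970) = 12294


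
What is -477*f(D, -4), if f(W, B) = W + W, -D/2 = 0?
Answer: 0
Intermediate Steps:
D = 0 (D = -2*0 = 0)
f(W, B) = 2*W
-477*f(D, -4) = -954*0 = -477*0 = 0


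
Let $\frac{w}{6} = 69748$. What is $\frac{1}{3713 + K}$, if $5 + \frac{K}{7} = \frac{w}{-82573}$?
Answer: $\frac{82573}{300774078} \approx 0.00027453$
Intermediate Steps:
$w = 418488$ ($w = 6 \cdot 69748 = 418488$)
$K = - \frac{5819471}{82573}$ ($K = -35 + 7 \frac{418488}{-82573} = -35 + 7 \cdot 418488 \left(- \frac{1}{82573}\right) = -35 + 7 \left(- \frac{418488}{82573}\right) = -35 - \frac{2929416}{82573} = - \frac{5819471}{82573} \approx -70.477$)
$\frac{1}{3713 + K} = \frac{1}{3713 - \frac{5819471}{82573}} = \frac{1}{\frac{300774078}{82573}} = \frac{82573}{300774078}$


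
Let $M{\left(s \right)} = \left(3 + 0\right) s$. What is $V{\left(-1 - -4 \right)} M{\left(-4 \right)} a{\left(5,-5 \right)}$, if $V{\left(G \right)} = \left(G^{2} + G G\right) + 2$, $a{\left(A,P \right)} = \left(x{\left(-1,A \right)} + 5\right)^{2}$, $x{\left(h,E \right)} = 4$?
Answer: $-19440$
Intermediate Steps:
$a{\left(A,P \right)} = 81$ ($a{\left(A,P \right)} = \left(4 + 5\right)^{2} = 9^{2} = 81$)
$V{\left(G \right)} = 2 + 2 G^{2}$ ($V{\left(G \right)} = \left(G^{2} + G^{2}\right) + 2 = 2 G^{2} + 2 = 2 + 2 G^{2}$)
$M{\left(s \right)} = 3 s$
$V{\left(-1 - -4 \right)} M{\left(-4 \right)} a{\left(5,-5 \right)} = \left(2 + 2 \left(-1 - -4\right)^{2}\right) 3 \left(-4\right) 81 = \left(2 + 2 \left(-1 + 4\right)^{2}\right) \left(-12\right) 81 = \left(2 + 2 \cdot 3^{2}\right) \left(-12\right) 81 = \left(2 + 2 \cdot 9\right) \left(-12\right) 81 = \left(2 + 18\right) \left(-12\right) 81 = 20 \left(-12\right) 81 = \left(-240\right) 81 = -19440$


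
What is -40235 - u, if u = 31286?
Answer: -71521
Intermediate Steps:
-40235 - u = -40235 - 1*31286 = -40235 - 31286 = -71521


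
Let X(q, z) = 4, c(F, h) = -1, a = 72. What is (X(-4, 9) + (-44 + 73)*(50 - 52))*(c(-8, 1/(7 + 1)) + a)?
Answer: -3834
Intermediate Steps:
(X(-4, 9) + (-44 + 73)*(50 - 52))*(c(-8, 1/(7 + 1)) + a) = (4 + (-44 + 73)*(50 - 52))*(-1 + 72) = (4 + 29*(-2))*71 = (4 - 58)*71 = -54*71 = -3834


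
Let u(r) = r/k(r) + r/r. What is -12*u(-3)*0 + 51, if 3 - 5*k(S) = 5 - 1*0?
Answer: 51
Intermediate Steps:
k(S) = -⅖ (k(S) = ⅗ - (5 - 1*0)/5 = ⅗ - (5 + 0)/5 = ⅗ - ⅕*5 = ⅗ - 1 = -⅖)
u(r) = 1 - 5*r/2 (u(r) = r/(-⅖) + r/r = r*(-5/2) + 1 = -5*r/2 + 1 = 1 - 5*r/2)
-12*u(-3)*0 + 51 = -12*(1 - 5/2*(-3))*0 + 51 = -12*(1 + 15/2)*0 + 51 = -102*0 + 51 = -12*0 + 51 = 0 + 51 = 51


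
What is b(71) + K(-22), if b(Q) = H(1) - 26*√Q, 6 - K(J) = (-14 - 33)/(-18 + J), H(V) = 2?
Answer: 273/40 - 26*√71 ≈ -212.25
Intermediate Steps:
K(J) = 6 + 47/(-18 + J) (K(J) = 6 - (-14 - 33)/(-18 + J) = 6 - (-47)/(-18 + J) = 6 + 47/(-18 + J))
b(Q) = 2 - 26*√Q
b(71) + K(-22) = (2 - 26*√71) + (-61 + 6*(-22))/(-18 - 22) = (2 - 26*√71) + (-61 - 132)/(-40) = (2 - 26*√71) - 1/40*(-193) = (2 - 26*√71) + 193/40 = 273/40 - 26*√71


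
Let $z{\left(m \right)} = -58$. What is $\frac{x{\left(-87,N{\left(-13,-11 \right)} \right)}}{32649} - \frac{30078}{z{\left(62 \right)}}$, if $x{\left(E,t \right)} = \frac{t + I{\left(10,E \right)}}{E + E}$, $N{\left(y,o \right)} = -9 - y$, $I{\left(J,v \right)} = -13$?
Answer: $\frac{327338875}{631214} \approx 518.59$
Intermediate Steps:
$x{\left(E,t \right)} = \frac{-13 + t}{2 E}$ ($x{\left(E,t \right)} = \frac{t - 13}{E + E} = \frac{-13 + t}{2 E}$)
$\frac{x{\left(-87,N{\left(-13,-11 \right)} \right)}}{32649} - \frac{30078}{z{\left(62 \right)}} = \frac{\frac{1}{2} \frac{1}{-87} \left(-13 - -4\right)}{32649} - \frac{30078}{-58} = \frac{1}{2} \left(- \frac{1}{87}\right) \left(-13 + \left(-9 + 13\right)\right) \frac{1}{32649} - - \frac{15039}{29} = \frac{1}{2} \left(- \frac{1}{87}\right) \left(-13 + 4\right) \frac{1}{32649} + \frac{15039}{29} = \frac{1}{2} \left(- \frac{1}{87}\right) \left(-9\right) \frac{1}{32649} + \frac{15039}{29} = \frac{3}{58} \cdot \frac{1}{32649} + \frac{15039}{29} = \frac{1}{631214} + \frac{15039}{29} = \frac{327338875}{631214}$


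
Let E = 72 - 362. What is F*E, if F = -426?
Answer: 123540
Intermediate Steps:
E = -290
F*E = -426*(-290) = 123540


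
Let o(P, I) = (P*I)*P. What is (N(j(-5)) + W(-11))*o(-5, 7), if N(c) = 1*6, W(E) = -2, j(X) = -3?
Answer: 700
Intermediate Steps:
N(c) = 6
o(P, I) = I*P² (o(P, I) = (I*P)*P = I*P²)
(N(j(-5)) + W(-11))*o(-5, 7) = (6 - 2)*(7*(-5)²) = 4*(7*25) = 4*175 = 700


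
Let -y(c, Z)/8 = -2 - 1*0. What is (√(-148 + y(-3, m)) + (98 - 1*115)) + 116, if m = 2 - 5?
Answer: 99 + 2*I*√33 ≈ 99.0 + 11.489*I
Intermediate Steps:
m = -3
y(c, Z) = 16 (y(c, Z) = -8*(-2 - 1*0) = -8*(-2 + 0) = -8*(-2) = 16)
(√(-148 + y(-3, m)) + (98 - 1*115)) + 116 = (√(-148 + 16) + (98 - 1*115)) + 116 = (√(-132) + (98 - 115)) + 116 = (2*I*√33 - 17) + 116 = (-17 + 2*I*√33) + 116 = 99 + 2*I*√33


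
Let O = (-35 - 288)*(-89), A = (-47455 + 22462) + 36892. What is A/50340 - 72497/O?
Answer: -3307438427/1447123980 ≈ -2.2855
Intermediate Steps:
A = 11899 (A = -24993 + 36892 = 11899)
O = 28747 (O = -323*(-89) = 28747)
A/50340 - 72497/O = 11899/50340 - 72497/28747 = -3307438427/1447123980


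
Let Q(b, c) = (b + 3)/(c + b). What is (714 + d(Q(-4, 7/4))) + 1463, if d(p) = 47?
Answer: 2224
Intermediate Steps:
Q(b, c) = (3 + b)/(b + c)
(714 + d(Q(-4, 7/4))) + 1463 = (714 + 47) + 1463 = 761 + 1463 = 2224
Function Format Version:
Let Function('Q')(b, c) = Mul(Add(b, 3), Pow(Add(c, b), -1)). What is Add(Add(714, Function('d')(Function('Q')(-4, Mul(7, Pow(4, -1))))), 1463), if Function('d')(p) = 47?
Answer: 2224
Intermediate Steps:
Function('Q')(b, c) = Mul(Pow(Add(b, c), -1), Add(3, b)) (Function('Q')(b, c) = Mul(Add(3, b), Pow(Add(b, c), -1)) = Mul(Pow(Add(b, c), -1), Add(3, b)))
Add(Add(714, Function('d')(Function('Q')(-4, Mul(7, Pow(4, -1))))), 1463) = Add(Add(714, 47), 1463) = Add(761, 1463) = 2224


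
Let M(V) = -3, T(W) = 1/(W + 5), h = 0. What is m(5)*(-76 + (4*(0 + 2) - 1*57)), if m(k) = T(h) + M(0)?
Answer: 350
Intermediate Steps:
T(W) = 1/(5 + W)
m(k) = -14/5 (m(k) = 1/(5 + 0) - 3 = 1/5 - 3 = -14/5)
m(5)*(-76 + (4*(0 + 2) - 1*57)) = -14*(-76 + (4*(0 + 2) - 1*57))/5 = -14*(-76 + (4*2 - 57))/5 = -14*(-76 + (8 - 57))/5 = -14*(-76 - 49)/5 = -14/5*(-125) = 350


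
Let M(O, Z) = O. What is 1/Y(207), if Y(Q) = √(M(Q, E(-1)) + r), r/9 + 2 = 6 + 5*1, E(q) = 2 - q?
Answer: √2/24 ≈ 0.058926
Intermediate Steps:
r = 81 (r = -18 + 9*(6 + 5*1) = -18 + 9*(6 + 5) = -18 + 9*11 = -18 + 99 = 81)
Y(Q) = √(81 + Q) (Y(Q) = √(Q + 81) = √(81 + Q))
1/Y(207) = 1/(√(81 + 207)) = 1/(√288) = 1/(12*√2) = √2/24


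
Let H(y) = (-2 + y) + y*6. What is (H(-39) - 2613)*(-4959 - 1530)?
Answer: 18740232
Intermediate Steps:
H(y) = -2 + 7*y (H(y) = (-2 + y) + 6*y = -2 + 7*y)
(H(-39) - 2613)*(-4959 - 1530) = ((-2 + 7*(-39)) - 2613)*(-4959 - 1530) = ((-2 - 273) - 2613)*(-6489) = (-275 - 2613)*(-6489) = -2888*(-6489) = 18740232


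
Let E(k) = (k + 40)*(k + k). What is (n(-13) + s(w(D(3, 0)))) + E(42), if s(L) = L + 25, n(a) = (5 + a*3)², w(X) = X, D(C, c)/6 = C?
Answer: 8087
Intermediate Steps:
D(C, c) = 6*C
E(k) = 2*k*(40 + k) (E(k) = (40 + k)*(2*k) = 2*k*(40 + k))
n(a) = (5 + 3*a)²
s(L) = 25 + L
(n(-13) + s(w(D(3, 0)))) + E(42) = ((5 + 3*(-13))² + (25 + 6*3)) + 2*42*(40 + 42) = ((5 - 39)² + (25 + 18)) + 2*42*82 = ((-34)² + 43) + 6888 = (1156 + 43) + 6888 = 1199 + 6888 = 8087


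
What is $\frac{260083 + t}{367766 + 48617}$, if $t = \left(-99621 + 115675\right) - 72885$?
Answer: $\frac{203252}{416383} \approx 0.48814$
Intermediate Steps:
$t = -56831$ ($t = 16054 - 72885 = -56831$)
$\frac{260083 + t}{367766 + 48617} = \frac{260083 - 56831}{367766 + 48617} = \frac{203252}{416383}$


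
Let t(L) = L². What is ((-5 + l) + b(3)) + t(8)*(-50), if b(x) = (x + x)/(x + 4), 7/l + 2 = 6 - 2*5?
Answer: -134623/42 ≈ -3205.3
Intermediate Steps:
l = -7/6 (l = 7/(-2 + (6 - 2*5)) = 7/(-2 + (6 - 10)) = 7/(-2 - 4) = 7/(-6) = 7*(-⅙) = -7/6 ≈ -1.1667)
b(x) = 2*x/(4 + x) (b(x) = (2*x)/(4 + x) = 2*x/(4 + x))
((-5 + l) + b(3)) + t(8)*(-50) = ((-5 - 7/6) + 2*3/(4 + 3)) + 8²*(-50) = (-37/6 + 2*3/7) + 64*(-50) = (-37/6 + 2*3*(⅐)) - 3200 = (-37/6 + 6/7) - 3200 = -223/42 - 3200 = -134623/42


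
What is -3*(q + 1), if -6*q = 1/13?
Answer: -77/26 ≈ -2.9615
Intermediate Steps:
q = -1/78 (q = -⅙/13 = -⅙*1/13 = -1/78 ≈ -0.012821)
-3*(q + 1) = -3*(-1/78 + 1) = -3*77/78 = -77/26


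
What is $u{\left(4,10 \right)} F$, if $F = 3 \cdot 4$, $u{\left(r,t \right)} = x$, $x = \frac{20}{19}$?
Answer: $\frac{240}{19} \approx 12.632$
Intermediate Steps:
$x = \frac{20}{19}$ ($x = 20 \cdot \frac{1}{19} = \frac{20}{19} \approx 1.0526$)
$u{\left(r,t \right)} = \frac{20}{19}$
$F = 12$
$u{\left(4,10 \right)} F = \frac{20}{19} \cdot 12 = \frac{240}{19}$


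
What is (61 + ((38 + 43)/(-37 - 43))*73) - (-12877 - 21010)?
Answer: 2709927/80 ≈ 33874.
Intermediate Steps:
(61 + ((38 + 43)/(-37 - 43))*73) - (-12877 - 21010) = (61 + (81/(-80))*73) - 1*(-33887) = (61 + (81*(-1/80))*73) + 33887 = (61 - 81/80*73) + 33887 = (61 - 5913/80) + 33887 = -1033/80 + 33887 = 2709927/80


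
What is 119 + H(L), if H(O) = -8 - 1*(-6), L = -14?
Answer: 117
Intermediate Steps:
H(O) = -2 (H(O) = -8 + 6 = -2)
119 + H(L) = 119 - 2 = 117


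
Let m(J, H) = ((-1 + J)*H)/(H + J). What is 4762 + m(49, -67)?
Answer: 14822/3 ≈ 4940.7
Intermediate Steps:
m(J, H) = H*(-1 + J)/(H + J) (m(J, H) = (H*(-1 + J))/(H + J) = H*(-1 + J)/(H + J))
4762 + m(49, -67) = 4762 - 67*(-1 + 49)/(-67 + 49) = 4762 - 67*48/(-18) = 4762 - 67*(-1/18)*48 = 4762 + 536/3 = 14822/3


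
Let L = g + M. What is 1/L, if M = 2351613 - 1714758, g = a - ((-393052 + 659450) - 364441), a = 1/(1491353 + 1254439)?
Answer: 2745792/2017877049217 ≈ 1.3607e-6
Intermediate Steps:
a = 1/2745792 ≈ 3.6419e-7
g = 269205685057/2745792 (g = 1/2745792 - ((-393052 + 659450) - 364441) = 1/2745792 - (266398 - 364441) = 1/2745792 - 1*(-98043) = 1/2745792 + 98043 = 269205685057/2745792 ≈ 98043.)
M = 636855
L = 2017877049217/2745792 (L = 269205685057/2745792 + 636855 = 2017877049217/2745792 ≈ 7.3490e+5)
1/L = 1/(2017877049217/2745792) = 2745792/2017877049217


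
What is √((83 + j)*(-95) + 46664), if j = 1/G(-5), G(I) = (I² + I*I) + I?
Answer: 8*√5453/3 ≈ 196.92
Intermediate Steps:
G(I) = I + 2*I² (G(I) = (I² + I²) + I = 2*I² + I = I + 2*I²)
j = 1/45 (j = 1/(-5*(1 + 2*(-5))) = 1/(-5*(1 - 10)) = 1/(-5*(-9)) = 1/45 ≈ 0.022222)
√((83 + j)*(-95) + 46664) = √((83 + 1/45)*(-95) + 46664) = √((3736/45)*(-95) + 46664) = √(-70984/9 + 46664) = √(348992/9) = 8*√5453/3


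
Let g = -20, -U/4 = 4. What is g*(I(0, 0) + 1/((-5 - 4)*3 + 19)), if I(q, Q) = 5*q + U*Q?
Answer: 5/2 ≈ 2.5000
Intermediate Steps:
U = -16 (U = -4*4 = -16)
I(q, Q) = -16*Q + 5*q (I(q, Q) = 5*q - 16*Q = -16*Q + 5*q)
g*(I(0, 0) + 1/((-5 - 4)*3 + 19)) = -20*((-16*0 + 5*0) + 1/((-5 - 4)*3 + 19)) = -20*((0 + 0) + 1/(-9*3 + 19)) = -20*(0 + 1/(-27 + 19)) = -20*(0 + 1/(-8)) = -20*(0 - 1/8) = -20*(-1/8) = 5/2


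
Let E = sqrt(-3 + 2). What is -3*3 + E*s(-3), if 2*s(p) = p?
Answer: -9 - 3*I/2 ≈ -9.0 - 1.5*I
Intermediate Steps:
s(p) = p/2
E = I (E = sqrt(-1) = I ≈ 1.0*I)
-3*3 + E*s(-3) = -3*3 + I*((1/2)*(-3)) = -9 + I*(-3/2) = -9 - 3*I/2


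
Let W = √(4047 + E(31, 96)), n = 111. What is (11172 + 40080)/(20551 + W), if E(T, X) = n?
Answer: 1053279852/422339443 - 153756*√462/422339443 ≈ 2.4861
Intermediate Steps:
E(T, X) = 111
W = 3*√462 (W = √(4047 + 111) = √4158 = 3*√462 ≈ 64.483)
(11172 + 40080)/(20551 + W) = (11172 + 40080)/(20551 + 3*√462) = 51252/(20551 + 3*√462)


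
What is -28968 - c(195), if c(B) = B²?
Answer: -66993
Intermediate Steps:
-28968 - c(195) = -28968 - 1*195² = -28968 - 1*38025 = -28968 - 38025 = -66993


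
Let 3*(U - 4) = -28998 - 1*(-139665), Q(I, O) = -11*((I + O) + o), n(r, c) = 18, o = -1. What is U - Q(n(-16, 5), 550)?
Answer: 43130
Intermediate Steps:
Q(I, O) = 11 - 11*I - 11*O (Q(I, O) = -11*((I + O) - 1) = -11*(-1 + I + O) = 11 - 11*I - 11*O)
U = 36893 (U = 4 + (-28998 - 1*(-139665))/3 = 4 + (-28998 + 139665)/3 = 4 + (1/3)*110667 = 4 + 36889 = 36893)
U - Q(n(-16, 5), 550) = 36893 - (11 - 11*18 - 11*550) = 36893 - (11 - 198 - 6050) = 36893 - 1*(-6237) = 36893 + 6237 = 43130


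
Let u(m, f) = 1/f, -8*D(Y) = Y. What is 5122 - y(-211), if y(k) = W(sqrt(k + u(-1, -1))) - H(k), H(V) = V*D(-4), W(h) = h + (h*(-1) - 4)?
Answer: 10041/2 ≈ 5020.5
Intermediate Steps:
D(Y) = -Y/8
W(h) = -4 (W(h) = h + (-h - 4) = h + (-4 - h) = -4)
H(V) = V/2 (H(V) = V*(-1/8*(-4)) = V*(1/2) = V/2)
y(k) = -4 - k/2
5122 - y(-211) = 5122 - (-4 - 1/2*(-211)) = 5122 - (-4 + 211/2) = 5122 - 1*203/2 = 5122 - 203/2 = 10041/2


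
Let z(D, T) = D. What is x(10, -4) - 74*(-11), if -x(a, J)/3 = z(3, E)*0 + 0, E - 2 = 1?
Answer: 814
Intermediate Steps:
E = 3 (E = 2 + 1 = 3)
x(a, J) = 0 (x(a, J) = -3*(3*0 + 0) = -3*(0 + 0) = -3*0 = 0)
x(10, -4) - 74*(-11) = 0 - 74*(-11) = 0 + 814 = 814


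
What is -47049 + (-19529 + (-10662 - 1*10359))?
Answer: -87599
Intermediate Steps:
-47049 + (-19529 + (-10662 - 1*10359)) = -47049 + (-19529 + (-10662 - 10359)) = -47049 + (-19529 - 21021) = -47049 - 40550 = -87599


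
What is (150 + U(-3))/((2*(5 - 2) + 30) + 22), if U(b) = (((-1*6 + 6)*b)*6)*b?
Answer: 75/29 ≈ 2.5862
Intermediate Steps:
U(b) = 0 (U(b) = (((-6 + 6)*b)*6)*b = ((0*b)*6)*b = (0*6)*b = 0*b = 0)
(150 + U(-3))/((2*(5 - 2) + 30) + 22) = (150 + 0)/((2*(5 - 2) + 30) + 22) = 150/((2*3 + 30) + 22) = 150/((6 + 30) + 22) = 150/(36 + 22) = 150/58 = 150*(1/58) = 75/29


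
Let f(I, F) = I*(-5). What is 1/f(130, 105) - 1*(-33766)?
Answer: 21947899/650 ≈ 33766.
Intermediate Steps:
f(I, F) = -5*I
1/f(130, 105) - 1*(-33766) = 1/(-5*130) - 1*(-33766) = 1/(-650) + 33766 = -1/650 + 33766 = 21947899/650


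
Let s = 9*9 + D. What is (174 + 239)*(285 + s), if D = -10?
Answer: 147028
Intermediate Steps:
s = 71 (s = 9*9 - 10 = 81 - 10 = 71)
(174 + 239)*(285 + s) = (174 + 239)*(285 + 71) = 413*356 = 147028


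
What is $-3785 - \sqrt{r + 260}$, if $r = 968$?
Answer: $-3785 - 2 \sqrt{307} \approx -3820.0$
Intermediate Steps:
$-3785 - \sqrt{r + 260} = -3785 - \sqrt{968 + 260} = -3785 - \sqrt{1228} = -3785 - 2 \sqrt{307}$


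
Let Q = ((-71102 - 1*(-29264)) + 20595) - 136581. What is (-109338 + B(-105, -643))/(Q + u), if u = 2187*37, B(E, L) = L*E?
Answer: 4647/8545 ≈ 0.54383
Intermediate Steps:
Q = -157824 (Q = ((-71102 + 29264) + 20595) - 136581 = (-41838 + 20595) - 136581 = -21243 - 136581 = -157824)
B(E, L) = E*L
u = 80919
(-109338 + B(-105, -643))/(Q + u) = (-109338 - 105*(-643))/(-157824 + 80919) = (-109338 + 67515)/(-76905) = -41823*(-1/76905) = 4647/8545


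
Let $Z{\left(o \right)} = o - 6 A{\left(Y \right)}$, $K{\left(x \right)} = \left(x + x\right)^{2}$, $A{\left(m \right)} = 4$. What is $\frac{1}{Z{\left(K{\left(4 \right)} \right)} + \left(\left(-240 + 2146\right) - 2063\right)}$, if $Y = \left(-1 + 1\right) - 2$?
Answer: $- \frac{1}{117} \approx -0.008547$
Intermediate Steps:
$Y = -2$ ($Y = 0 - 2 = -2$)
$K{\left(x \right)} = 4 x^{2}$ ($K{\left(x \right)} = \left(2 x\right)^{2} = 4 x^{2}$)
$Z{\left(o \right)} = -24 + o$ ($Z{\left(o \right)} = o - 24 = -24 + o$)
$\frac{1}{Z{\left(K{\left(4 \right)} \right)} + \left(\left(-240 + 2146\right) - 2063\right)} = \frac{1}{\left(-24 + 4 \cdot 4^{2}\right) + \left(\left(-240 + 2146\right) - 2063\right)} = \frac{1}{\left(-24 + 4 \cdot 16\right) + \left(1906 - 2063\right)} = \frac{1}{\left(-24 + 64\right) - 157} = \frac{1}{40 - 157} = \frac{1}{-117} = - \frac{1}{117}$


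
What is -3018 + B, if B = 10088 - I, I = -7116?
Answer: 14186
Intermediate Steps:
B = 17204 (B = 10088 - 1*(-7116) = 10088 + 7116 = 17204)
-3018 + B = -3018 + 17204 = 14186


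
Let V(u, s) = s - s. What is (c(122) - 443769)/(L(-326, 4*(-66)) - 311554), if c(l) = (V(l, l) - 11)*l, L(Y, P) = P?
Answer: 445111/311818 ≈ 1.4275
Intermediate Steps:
V(u, s) = 0
c(l) = -11*l (c(l) = (0 - 11)*l = -11*l)
(c(122) - 443769)/(L(-326, 4*(-66)) - 311554) = (-11*122 - 443769)/(4*(-66) - 311554) = (-1342 - 443769)/(-264 - 311554) = -445111/(-311818) = -445111*(-1/311818) = 445111/311818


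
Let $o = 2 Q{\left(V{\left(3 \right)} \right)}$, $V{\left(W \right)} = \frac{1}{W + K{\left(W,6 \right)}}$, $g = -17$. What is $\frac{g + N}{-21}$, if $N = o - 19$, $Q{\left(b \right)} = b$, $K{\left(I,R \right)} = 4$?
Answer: $\frac{250}{147} \approx 1.7007$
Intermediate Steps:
$V{\left(W \right)} = \frac{1}{4 + W}$ ($V{\left(W \right)} = \frac{1}{W + 4} = \frac{1}{4 + W}$)
$o = \frac{2}{7}$ ($o = \frac{2}{4 + 3} = \frac{2}{7} \approx 0.28571$)
$N = - \frac{131}{7}$ ($N = \frac{2}{7} - 19 = - \frac{131}{7} \approx -18.714$)
$\frac{g + N}{-21} = \frac{-17 - \frac{131}{7}}{-21} = \left(- \frac{1}{21}\right) \left(- \frac{250}{7}\right) = \frac{250}{147}$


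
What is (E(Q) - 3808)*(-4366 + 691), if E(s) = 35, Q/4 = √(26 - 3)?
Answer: 13865775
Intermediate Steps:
Q = 4*√23 (Q = 4*√(26 - 3) = 4*√23 ≈ 19.183)
(E(Q) - 3808)*(-4366 + 691) = (35 - 3808)*(-4366 + 691) = -3773*(-3675) = 13865775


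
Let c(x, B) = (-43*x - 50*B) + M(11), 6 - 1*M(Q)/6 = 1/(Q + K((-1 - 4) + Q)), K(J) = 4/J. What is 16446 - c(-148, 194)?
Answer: 691128/35 ≈ 19747.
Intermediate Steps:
M(Q) = 36 - 6/(Q + 4/(-5 + Q)) (M(Q) = 36 - 6/(Q + 4/((-1 - 4) + Q)) = 36 - 6/(Q + 4/(-5 + Q)))
c(x, B) = 1242/35 - 50*B - 43*x (c(x, B) = (-43*x - 50*B) + 6*(24 + (-1 + 6*11)*(-5 + 11))/(4 + 11*(-5 + 11)) = (-50*B - 43*x) + 6*(24 + (-1 + 66)*6)/(4 + 11*6) = (-50*B - 43*x) + 6*(24 + 65*6)/(4 + 66) = (-50*B - 43*x) + 6*(24 + 390)/70 = (-50*B - 43*x) + 6*(1/70)*414 = (-50*B - 43*x) + 1242/35 = 1242/35 - 50*B - 43*x)
16446 - c(-148, 194) = 16446 - (1242/35 - 50*194 - 43*(-148)) = 16446 - (1242/35 - 9700 + 6364) = 16446 - 1*(-115518/35) = 16446 + 115518/35 = 691128/35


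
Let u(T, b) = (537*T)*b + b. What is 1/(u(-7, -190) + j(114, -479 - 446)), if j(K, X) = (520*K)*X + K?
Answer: -1/54119866 ≈ -1.8477e-8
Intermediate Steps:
u(T, b) = b + 537*T*b (u(T, b) = 537*T*b + b = b + 537*T*b)
j(K, X) = K + 520*K*X (j(K, X) = 520*K*X + K = K + 520*K*X)
1/(u(-7, -190) + j(114, -479 - 446)) = 1/(-190*(1 + 537*(-7)) + 114*(1 + 520*(-479 - 446))) = 1/(-190*(1 - 3759) + 114*(1 + 520*(-925))) = 1/(-190*(-3758) + 114*(1 - 481000)) = 1/(714020 + 114*(-480999)) = 1/(714020 - 54833886) = 1/(-54119866) = -1/54119866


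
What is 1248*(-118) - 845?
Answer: -148109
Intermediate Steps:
1248*(-118) - 845 = -147264 - 845 = -148109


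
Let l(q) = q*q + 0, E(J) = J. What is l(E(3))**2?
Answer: 81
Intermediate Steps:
l(q) = q**2 (l(q) = q**2 + 0 = q**2)
l(E(3))**2 = (3**2)**2 = 9**2 = 81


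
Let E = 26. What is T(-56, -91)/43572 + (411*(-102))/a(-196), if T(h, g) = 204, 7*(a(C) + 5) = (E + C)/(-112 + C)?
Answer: 164091937181/19262455 ≈ 8518.8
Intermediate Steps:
a(C) = -5 + (26 + C)/(7*(-112 + C)) (a(C) = -5 + ((26 + C)/(-112 + C))/7 = -5 + (26 + C)/(7*(-112 + C)))
T(-56, -91)/43572 + (411*(-102))/a(-196) = 204/43572 + (411*(-102))/((2*(1973 - 17*(-196))/(7*(-112 - 196)))) = 204*(1/43572) - 41922*(-1078/(1973 + 3332)) = 17/3631 - 41922/((2/7)*(-1/308)*5305) = 17/3631 - 41922/(-5305/1078) = 17/3631 - 41922*(-1078/5305) = 17/3631 + 45191916/5305 = 164091937181/19262455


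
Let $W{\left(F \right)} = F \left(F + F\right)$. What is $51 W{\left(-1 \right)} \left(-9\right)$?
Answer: $-918$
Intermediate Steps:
$W{\left(F \right)} = 2 F^{2}$ ($W{\left(F \right)} = F 2 F = 2 F^{2}$)
$51 W{\left(-1 \right)} \left(-9\right) = 51 \cdot 2 \left(-1\right)^{2} \left(-9\right) = 51 \cdot 2 \cdot 1 \left(-9\right) = 51 \cdot 2 \left(-9\right) = 102 \left(-9\right) = -918$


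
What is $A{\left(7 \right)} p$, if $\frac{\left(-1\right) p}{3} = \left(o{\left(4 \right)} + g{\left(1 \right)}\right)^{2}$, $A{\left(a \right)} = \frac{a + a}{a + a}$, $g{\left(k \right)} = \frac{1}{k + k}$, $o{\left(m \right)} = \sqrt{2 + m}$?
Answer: $- \frac{75}{4} - 3 \sqrt{6} \approx -26.098$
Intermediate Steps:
$g{\left(k \right)} = \frac{1}{2 k}$
$A{\left(a \right)} = 1$ ($A{\left(a \right)} = \frac{2 a}{2 a} = 2 a \frac{1}{2 a} = 1$)
$p = - 3 \left(\frac{1}{2} + \sqrt{6}\right)^{2}$ ($p = - 3 \left(\sqrt{2 + 4} + \frac{1}{2 \cdot 1}\right)^{2} = - 3 \left(\sqrt{6} + \frac{1}{2} \cdot 1\right)^{2} = - 3 \left(\sqrt{6} + \frac{1}{2}\right)^{2} = - 3 \left(\frac{1}{2} + \sqrt{6}\right)^{2} \approx -26.098$)
$A{\left(7 \right)} p = 1 \left(- \frac{75}{4} - 3 \sqrt{6}\right) = - \frac{75}{4} - 3 \sqrt{6}$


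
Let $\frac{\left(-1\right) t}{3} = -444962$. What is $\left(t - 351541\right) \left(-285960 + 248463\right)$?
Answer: $-36872487465$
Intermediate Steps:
$t = 1334886$ ($t = \left(-3\right) \left(-444962\right) = 1334886$)
$\left(t - 351541\right) \left(-285960 + 248463\right) = \left(1334886 - 351541\right) \left(-285960 + 248463\right) = 983345 \left(-37497\right) = -36872487465$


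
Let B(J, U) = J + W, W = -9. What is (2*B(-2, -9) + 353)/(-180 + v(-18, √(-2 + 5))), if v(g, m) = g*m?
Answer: -1655/873 + 331*√3/1746 ≈ -1.5674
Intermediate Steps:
B(J, U) = -9 + J (B(J, U) = J - 9 = -9 + J)
(2*B(-2, -9) + 353)/(-180 + v(-18, √(-2 + 5))) = (2*(-9 - 2) + 353)/(-180 - 18*√(-2 + 5)) = (2*(-11) + 353)/(-180 - 18*√3) = (-22 + 353)/(-180 - 18*√3) = 331/(-180 - 18*√3)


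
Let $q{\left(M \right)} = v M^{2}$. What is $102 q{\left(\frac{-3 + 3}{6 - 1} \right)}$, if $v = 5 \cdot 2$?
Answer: $0$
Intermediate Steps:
$v = 10$
$q{\left(M \right)} = 10 M^{2}$
$102 q{\left(\frac{-3 + 3}{6 - 1} \right)} = 102 \cdot 10 \left(\frac{-3 + 3}{6 - 1}\right)^{2} = 102 \cdot 10 \left(\frac{0}{5}\right)^{2} = 102 \cdot 10 \left(0 \cdot \frac{1}{5}\right)^{2} = 102 \cdot 10 \cdot 0^{2} = 102 \cdot 10 \cdot 0 = 102 \cdot 0 = 0$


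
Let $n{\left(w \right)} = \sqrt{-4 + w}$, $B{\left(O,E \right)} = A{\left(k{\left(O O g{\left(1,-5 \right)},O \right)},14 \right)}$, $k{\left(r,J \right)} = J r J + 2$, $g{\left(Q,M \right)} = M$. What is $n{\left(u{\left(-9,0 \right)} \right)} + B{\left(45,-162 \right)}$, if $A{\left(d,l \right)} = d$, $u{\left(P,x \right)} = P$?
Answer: $-20503123 + i \sqrt{13} \approx -2.0503 \cdot 10^{7} + 3.6056 i$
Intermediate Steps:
$k{\left(r,J \right)} = 2 + r J^{2}$ ($k{\left(r,J \right)} = r J^{2} + 2 = 2 + r J^{2}$)
$B{\left(O,E \right)} = 2 - 5 O^{4}$ ($B{\left(O,E \right)} = 2 + O O \left(-5\right) O^{2} = 2 + O^{2} \left(-5\right) O^{2} = 2 + - 5 O^{2} O^{2} = 2 - 5 O^{4}$)
$n{\left(u{\left(-9,0 \right)} \right)} + B{\left(45,-162 \right)} = \sqrt{-4 - 9} + \left(2 - 5 \cdot 45^{4}\right) = \sqrt{-13} + \left(2 - 20503125\right) = i \sqrt{13} + \left(2 - 20503125\right) = i \sqrt{13} - 20503123 = -20503123 + i \sqrt{13}$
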